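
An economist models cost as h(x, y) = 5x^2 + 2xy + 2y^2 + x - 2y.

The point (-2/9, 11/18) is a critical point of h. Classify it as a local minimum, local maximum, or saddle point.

The Hessian of h is constant: H = [[10, 2], [2, 4]].
det(H) = 10·4 − 2² = 36.
det(H) > 0 and tr(H) = 14 > 0, so H is positive definite and the point is a local minimum.

local minimum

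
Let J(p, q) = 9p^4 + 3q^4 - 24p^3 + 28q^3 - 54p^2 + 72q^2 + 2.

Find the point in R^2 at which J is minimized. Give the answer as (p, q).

(3, 0)

J(p,q) separates as A(p) + B(q) + 2, so its minimum is min A + min B + 2.
A'(p) = 36p(p - 3)(p + 1) vanishes at p ∈ {-1, 0, 3}; B'(q) = 12q(q + 3)(q + 4) vanishes at q ∈ {-4, -3, 0}.
Local minima of A (where A''>0): A(-1)=-21, A(3)=-405. Local minima of B: B(-4)=128, B(0)=0.
So the global minimum of J is A(3) + B(0) + 2 = -405 + 0 + 2 = -403, attained at (3, 0).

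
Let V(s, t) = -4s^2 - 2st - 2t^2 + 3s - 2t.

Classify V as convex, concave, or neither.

concave

V is quadratic, so its Hessian is the constant matrix H = [[-8, -2], [-2, -4]].
det(H) = 28, tr(H) = -12.
det(H) > 0 and tr(H) < 0, so H is negative definite everywhere: concave.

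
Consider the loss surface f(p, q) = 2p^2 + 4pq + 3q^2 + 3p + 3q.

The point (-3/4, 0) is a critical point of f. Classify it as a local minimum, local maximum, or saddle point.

local minimum

The Hessian of f is constant: H = [[4, 4], [4, 6]].
det(H) = 4·6 − 4² = 8.
det(H) > 0 and tr(H) = 10 > 0, so H is positive definite and the point is a local minimum.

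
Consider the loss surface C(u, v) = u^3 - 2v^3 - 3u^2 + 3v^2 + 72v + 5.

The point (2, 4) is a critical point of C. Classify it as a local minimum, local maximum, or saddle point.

saddle point

The mixed partial ∂²C/∂u∂v is 0, so the Hessian at any point is diag(C_uu, C_vv) = diag(6(u - 1), 6(-2v + 1)).
At (2, 4): H = diag(6, -42).
The eigenvalues have opposite signs, so H is indefinite: a saddle point.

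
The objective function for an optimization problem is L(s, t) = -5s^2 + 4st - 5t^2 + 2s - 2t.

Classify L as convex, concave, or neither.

concave

L is quadratic, so its Hessian is the constant matrix H = [[-10, 4], [4, -10]].
det(H) = 84, tr(H) = -20.
det(H) > 0 and tr(H) < 0, so H is negative definite everywhere: concave.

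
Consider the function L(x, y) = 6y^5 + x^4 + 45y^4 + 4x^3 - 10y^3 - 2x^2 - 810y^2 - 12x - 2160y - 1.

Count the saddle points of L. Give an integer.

6

L separates as a function of x plus a function of y, so ∇L=0 decouples.
∂L/∂x = 4(x - 1)(x + 1)(x + 3) = 0 at x ∈ {-3, -1, 1}; ∂L/∂y = 30(y - 3)(y + 2)(y + 3)(y + 4) = 0 at y ∈ {-4, -3, -2, 3}.
The Hessian is diagonal: diag(L_xx, L_yy). Second derivatives: L_xx(-3)=32, L_xx(-1)=-16, L_xx(1)=32; L_yy(-4)=-420, L_yy(-3)=180, L_yy(-2)=-300, L_yy(3)=6300.
Saddle points occur where the two diagonal entries have opposite signs: (-3, -4), (-3, -2), (-1, -3), (-1, 3), (1, -4), (1, -2). Count: 6.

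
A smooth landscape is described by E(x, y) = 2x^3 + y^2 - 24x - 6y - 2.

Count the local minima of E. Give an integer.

1

E separates as a function of x plus a function of y, so ∇E=0 decouples.
∂E/∂x = 6(x - 2)(x + 2) = 0 at x ∈ {-2, 2}; ∂E/∂y = 2(y - 3) = 0 at y ∈ {3}.
The Hessian is diagonal: diag(E_xx, E_yy). Second derivatives: E_xx(-2)=-24, E_xx(2)=24; E_yy(3)=2.
Local minima occur where both diagonal entries positive: (2, 3). Count: 1.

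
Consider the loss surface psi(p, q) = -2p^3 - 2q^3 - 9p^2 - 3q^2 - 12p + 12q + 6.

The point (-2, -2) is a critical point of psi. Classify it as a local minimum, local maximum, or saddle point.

The mixed partial ∂²psi/∂p∂q is 0, so the Hessian at any point is diag(psi_pp, psi_qq) = diag(-6(2p + 3), -6(2q + 1)).
At (-2, -2): H = diag(6, 18).
Both eigenvalues are positive, so H is positive definite: a local minimum.

local minimum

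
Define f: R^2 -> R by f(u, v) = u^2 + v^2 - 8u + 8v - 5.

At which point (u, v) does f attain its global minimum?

f(u,v) separates as P(u) + Q(v) − 5, so its minimum is min P + min Q − 5.
P'(u) = 2u - 8 vanishes at u ∈ {4}; Q'(v) = 2v + 8 vanishes at v ∈ {-4}.
Local minima of P (where P''>0): P(4)=-16. Local minima of Q: Q(-4)=-16.
So the global minimum of f is P(4) + Q(-4) − 5 = -16 − 16 − 5 = -37, attained at (4, -4).

(4, -4)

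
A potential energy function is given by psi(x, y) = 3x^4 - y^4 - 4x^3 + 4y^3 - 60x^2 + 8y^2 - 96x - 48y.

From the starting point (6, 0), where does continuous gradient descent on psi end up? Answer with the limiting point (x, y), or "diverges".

psi is separable, so gradient descent decouples: x follows -∂psi/∂x, y follows -∂psi/∂y.
∂psi/∂x = 12(x - 4)(x + 1)(x + 2); at x=6 this is 1344, so x decreases.
∂psi/∂y = -4(y - 3)(y - 2)(y + 2); at y=0 this is -48, so y increases.
x converges to its nearest critical value 4 (a local min of the x-part); y converges to 2. The iterate converges to (4, 2).

(4, 2)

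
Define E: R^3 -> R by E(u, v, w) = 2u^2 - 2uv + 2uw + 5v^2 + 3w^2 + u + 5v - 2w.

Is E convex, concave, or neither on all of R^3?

E is quadratic, so its Hessian is the constant matrix H = [[4, -2, 2], [-2, 10, 0], [2, 0, 6]].
Leading principal minors: 4, 36, 176.
All positive ⇒ H ≻ 0 ⇒ convex.

convex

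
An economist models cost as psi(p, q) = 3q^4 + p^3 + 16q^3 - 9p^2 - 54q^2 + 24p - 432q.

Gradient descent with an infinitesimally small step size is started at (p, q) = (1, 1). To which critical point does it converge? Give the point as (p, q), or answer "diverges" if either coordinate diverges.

diverges

psi is separable, so gradient descent decouples: p follows -∂psi/∂p, q follows -∂psi/∂q.
∂psi/∂p = 3(p - 4)(p - 2); at p=1 this is 9, so p decreases.
∂psi/∂q = 12(q - 3)(q + 3)(q + 4); at q=1 this is -480, so q increases.
The p-coordinate has no critical point in that direction and runs off to infinity.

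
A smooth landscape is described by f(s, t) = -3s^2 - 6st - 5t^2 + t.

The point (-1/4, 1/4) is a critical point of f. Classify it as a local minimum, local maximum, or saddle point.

The Hessian of f is constant: H = [[-6, -6], [-6, -10]].
det(H) = (-6)·(-10) − (-6)² = 24.
det(H) > 0 and tr(H) = -16 < 0, so H is negative definite and the point is a local maximum.

local maximum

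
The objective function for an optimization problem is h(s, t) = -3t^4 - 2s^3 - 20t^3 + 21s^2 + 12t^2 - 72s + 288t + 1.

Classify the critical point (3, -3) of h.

The mixed partial ∂²h/∂s∂t is 0, so the Hessian at any point is diag(h_ss, h_tt) = diag(6(-2s + 7), 12(-3t^2 - 10t + 2)).
At (3, -3): H = diag(6, 60).
Both eigenvalues are positive, so H is positive definite: a local minimum.

local minimum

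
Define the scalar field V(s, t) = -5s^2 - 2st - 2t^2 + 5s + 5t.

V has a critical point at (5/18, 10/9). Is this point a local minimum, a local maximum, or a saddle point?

The Hessian of V is constant: H = [[-10, -2], [-2, -4]].
det(H) = (-10)·(-4) − (-2)² = 36.
det(H) > 0 and tr(H) = -14 < 0, so H is negative definite and the point is a local maximum.

local maximum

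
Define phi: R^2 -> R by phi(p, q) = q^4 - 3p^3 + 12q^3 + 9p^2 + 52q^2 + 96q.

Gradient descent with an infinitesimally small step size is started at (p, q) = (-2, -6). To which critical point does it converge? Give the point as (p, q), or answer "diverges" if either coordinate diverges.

phi is separable, so gradient descent decouples: p follows -∂phi/∂p, q follows -∂phi/∂q.
∂phi/∂p = -9p(p - 2); at p=-2 this is -72, so p increases.
∂phi/∂q = 4(q + 2)(q + 3)(q + 4); at q=-6 this is -96, so q increases.
p converges to its nearest critical value 0 (a local min of the p-part); q converges to -4. The iterate converges to (0, -4).

(0, -4)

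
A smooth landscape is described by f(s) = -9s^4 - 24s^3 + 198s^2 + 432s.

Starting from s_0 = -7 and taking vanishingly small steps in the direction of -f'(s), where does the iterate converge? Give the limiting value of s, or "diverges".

f'(s) = -36(s - 3)(s + 1)(s + 4), so f'(-7) = 6480.
Gradient descent moves in the -f' direction, i.e. s is decreasing.
There is no critical point below s=-7, and f' keeps the same sign, so the iterate runs off to −∞.

diverges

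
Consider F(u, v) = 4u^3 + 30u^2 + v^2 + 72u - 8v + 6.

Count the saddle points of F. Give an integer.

F separates as a function of u plus a function of v, so ∇F=0 decouples.
∂F/∂u = 12(u + 2)(u + 3) = 0 at u ∈ {-3, -2}; ∂F/∂v = 2(v - 4) = 0 at v ∈ {4}.
The Hessian is diagonal: diag(F_uu, F_vv). Second derivatives: F_uu(-3)=-12, F_uu(-2)=12; F_vv(4)=2.
Saddle points occur where the two diagonal entries have opposite signs: (-3, 4). Count: 1.

1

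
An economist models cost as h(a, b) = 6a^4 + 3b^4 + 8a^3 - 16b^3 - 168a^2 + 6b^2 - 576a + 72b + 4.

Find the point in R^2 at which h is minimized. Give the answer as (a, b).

h(a,b) separates as P(a) + Q(b) + 4, so its minimum is min P + min Q + 4.
P'(a) = 24(a - 4)(a + 2)(a + 3) vanishes at a ∈ {-3, -2, 4}; Q'(b) = 12(b - 3)(b - 2)(b + 1) vanishes at b ∈ {-1, 2, 3}.
Local minima of P (where P''>0): P(-3)=486, P(4)=-2944. Local minima of Q: Q(-1)=-47, Q(3)=81.
So the global minimum of h is P(4) + Q(-1) + 4 = -2944 − 47 + 4 = -2987, attained at (4, -1).

(4, -1)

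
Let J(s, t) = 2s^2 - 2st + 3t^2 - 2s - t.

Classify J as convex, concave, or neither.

convex

J is quadratic, so its Hessian is the constant matrix H = [[4, -2], [-2, 6]].
det(H) = 20, tr(H) = 10.
det(H) > 0 and tr(H) > 0, so H is positive definite everywhere: convex.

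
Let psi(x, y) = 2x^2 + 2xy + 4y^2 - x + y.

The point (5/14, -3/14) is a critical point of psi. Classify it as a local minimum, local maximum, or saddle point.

The Hessian of psi is constant: H = [[4, 2], [2, 8]].
det(H) = 4·8 − 2² = 28.
det(H) > 0 and tr(H) = 12 > 0, so H is positive definite and the point is a local minimum.

local minimum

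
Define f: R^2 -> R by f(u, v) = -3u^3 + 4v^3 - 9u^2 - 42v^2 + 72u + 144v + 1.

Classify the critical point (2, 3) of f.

The mixed partial ∂²f/∂u∂v is 0, so the Hessian at any point is diag(f_uu, f_vv) = diag(-18(u + 1), 12(2v - 7)).
At (2, 3): H = diag(-54, -12).
Both eigenvalues are negative, so H is negative definite: a local maximum.

local maximum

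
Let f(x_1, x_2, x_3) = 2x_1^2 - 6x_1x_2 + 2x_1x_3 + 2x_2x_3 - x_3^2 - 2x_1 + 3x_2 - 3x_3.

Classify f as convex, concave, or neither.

neither

f is quadratic, so its Hessian is the constant matrix H = [[4, -6, 2], [-6, 0, 2], [2, 2, -2]].
Leading principal minors: 4, -36, 8.
Neither pattern holds ⇒ H is indefinite ⇒ neither convex nor concave.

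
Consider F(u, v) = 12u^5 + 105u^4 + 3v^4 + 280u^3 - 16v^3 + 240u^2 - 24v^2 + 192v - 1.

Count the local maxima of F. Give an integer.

F separates as a function of u plus a function of v, so ∇F=0 decouples.
∂F/∂u = 60u(u + 1)(u + 2)(u + 4) = 0 at u ∈ {-4, -2, -1, 0}; ∂F/∂v = 12(v - 4)(v - 2)(v + 2) = 0 at v ∈ {-2, 2, 4}.
The Hessian is diagonal: diag(F_uu, F_vv). Second derivatives: F_uu(-4)=-1440, F_uu(-2)=240, F_uu(-1)=-180, F_uu(0)=480; F_vv(-2)=288, F_vv(2)=-96, F_vv(4)=144.
Local maxima occur where both diagonal entries negative: (-4, 2), (-1, 2). Count: 2.

2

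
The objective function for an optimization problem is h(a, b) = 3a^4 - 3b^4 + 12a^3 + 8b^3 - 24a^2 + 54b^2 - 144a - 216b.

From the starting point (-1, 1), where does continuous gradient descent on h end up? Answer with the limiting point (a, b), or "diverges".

h is separable, so gradient descent decouples: a follows -∂h/∂a, b follows -∂h/∂b.
∂h/∂a = 12(a - 2)(a + 2)(a + 3); at a=-1 this is -72, so a increases.
∂h/∂b = -12(b - 3)(b - 2)(b + 3); at b=1 this is -96, so b increases.
a converges to its nearest critical value 2 (a local min of the a-part); b converges to 2. The iterate converges to (2, 2).

(2, 2)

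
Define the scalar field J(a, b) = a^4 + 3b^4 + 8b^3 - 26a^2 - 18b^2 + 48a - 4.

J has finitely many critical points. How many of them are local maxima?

J separates as a function of a plus a function of b, so ∇J=0 decouples.
∂J/∂a = 4(a - 3)(a - 1)(a + 4) = 0 at a ∈ {-4, 1, 3}; ∂J/∂b = 12b(b - 1)(b + 3) = 0 at b ∈ {-3, 0, 1}.
The Hessian is diagonal: diag(J_aa, J_bb). Second derivatives: J_aa(-4)=140, J_aa(1)=-40, J_aa(3)=56; J_bb(-3)=144, J_bb(0)=-36, J_bb(1)=48.
Local maxima occur where both diagonal entries negative: (1, 0). Count: 1.

1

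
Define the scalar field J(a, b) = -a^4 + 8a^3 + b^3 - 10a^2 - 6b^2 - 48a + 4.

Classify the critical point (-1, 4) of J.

The mixed partial ∂²J/∂a∂b is 0, so the Hessian at any point is diag(J_aa, J_bb) = diag(4(-3a^2 + 12a - 5), 6(b - 2)).
At (-1, 4): H = diag(-80, 12).
The eigenvalues have opposite signs, so H is indefinite: a saddle point.

saddle point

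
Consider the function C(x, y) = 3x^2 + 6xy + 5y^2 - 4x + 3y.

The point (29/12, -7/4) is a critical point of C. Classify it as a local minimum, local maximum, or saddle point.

The Hessian of C is constant: H = [[6, 6], [6, 10]].
det(H) = 6·10 − 6² = 24.
det(H) > 0 and tr(H) = 16 > 0, so H is positive definite and the point is a local minimum.

local minimum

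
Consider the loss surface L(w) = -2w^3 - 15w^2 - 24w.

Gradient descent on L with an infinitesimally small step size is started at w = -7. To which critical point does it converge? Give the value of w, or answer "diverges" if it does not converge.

-4

L'(w) = -6(w + 1)(w + 4), so L'(-7) = -108.
Gradient descent moves in the -L' direction, i.e. w is increasing.
The nearest critical point in that direction is w = -4, where L'' = 18 > 0 (a local minimum). The iterate converges there.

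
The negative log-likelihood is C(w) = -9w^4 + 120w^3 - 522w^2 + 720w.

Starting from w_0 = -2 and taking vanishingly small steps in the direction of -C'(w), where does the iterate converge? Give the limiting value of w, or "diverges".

C'(w) = -36(w - 5)(w - 4)(w - 1), so C'(-2) = 4536.
Gradient descent moves in the -C' direction, i.e. w is decreasing.
There is no critical point below w=-2, and C' keeps the same sign, so the iterate runs off to −∞.

diverges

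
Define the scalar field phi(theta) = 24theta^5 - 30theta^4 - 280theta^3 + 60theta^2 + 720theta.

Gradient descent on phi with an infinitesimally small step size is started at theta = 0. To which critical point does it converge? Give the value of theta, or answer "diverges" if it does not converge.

phi'(theta) = 120(theta - 3)(theta - 1)(theta + 1)(theta + 2), so phi'(0) = 720.
Gradient descent moves in the -phi' direction, i.e. theta is decreasing.
The nearest critical point in that direction is theta = -1, where phi'' = 960 > 0 (a local minimum). The iterate converges there.

-1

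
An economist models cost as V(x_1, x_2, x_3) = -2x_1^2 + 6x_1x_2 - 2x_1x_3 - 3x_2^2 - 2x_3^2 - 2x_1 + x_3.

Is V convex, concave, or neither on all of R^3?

V is quadratic, so its Hessian is the constant matrix H = [[-4, 6, -2], [6, -6, 0], [-2, 0, -4]].
Leading principal minors: -4, -12, 72.
Neither pattern holds ⇒ H is indefinite ⇒ neither convex nor concave.

neither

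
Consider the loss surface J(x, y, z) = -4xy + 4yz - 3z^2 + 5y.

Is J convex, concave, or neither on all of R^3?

neither

J is quadratic, so its Hessian is the constant matrix H = [[0, -4, 0], [-4, 0, 4], [0, 4, -6]].
Leading principal minors: 0, -16, 96.
Neither pattern holds ⇒ H is indefinite ⇒ neither convex nor concave.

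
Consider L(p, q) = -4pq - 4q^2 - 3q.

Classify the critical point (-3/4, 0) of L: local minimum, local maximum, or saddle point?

The Hessian of L is constant: H = [[0, -4], [-4, -8]].
det(H) = 0·(-8) − (-4)² = -16.
Since det(H) < 0, H is indefinite and the critical point is a saddle point.

saddle point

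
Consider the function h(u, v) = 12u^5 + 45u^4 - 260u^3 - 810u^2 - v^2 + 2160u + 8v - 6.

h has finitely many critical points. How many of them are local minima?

h separates as a function of u plus a function of v, so ∇h=0 decouples.
∂h/∂u = 60(u - 3)(u - 1)(u + 3)(u + 4) = 0 at u ∈ {-4, -3, 1, 3}; ∂h/∂v = -2(v - 4) = 0 at v ∈ {4}.
The Hessian is diagonal: diag(h_uu, h_vv). Second derivatives: h_uu(-4)=-2100, h_uu(-3)=1440, h_uu(1)=-2400, h_uu(3)=5040; h_vv(4)=-2.
Local minima occur where both diagonal entries positive: none. Count: 0.

0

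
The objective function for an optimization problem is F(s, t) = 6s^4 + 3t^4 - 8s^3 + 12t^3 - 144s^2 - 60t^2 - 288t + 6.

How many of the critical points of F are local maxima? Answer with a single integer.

F separates as a function of s plus a function of t, so ∇F=0 decouples.
∂F/∂s = 24s(s - 4)(s + 3) = 0 at s ∈ {-3, 0, 4}; ∂F/∂t = 12(t - 3)(t + 2)(t + 4) = 0 at t ∈ {-4, -2, 3}.
The Hessian is diagonal: diag(F_ss, F_tt). Second derivatives: F_ss(-3)=504, F_ss(0)=-288, F_ss(4)=672; F_tt(-4)=168, F_tt(-2)=-120, F_tt(3)=420.
Local maxima occur where both diagonal entries negative: (0, -2). Count: 1.

1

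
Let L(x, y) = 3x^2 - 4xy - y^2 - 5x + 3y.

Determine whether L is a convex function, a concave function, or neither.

L is quadratic, so its Hessian is the constant matrix H = [[6, -4], [-4, -2]].
det(H) = -28, tr(H) = 4.
det(H) < 0, so H is indefinite: neither convex nor concave.

neither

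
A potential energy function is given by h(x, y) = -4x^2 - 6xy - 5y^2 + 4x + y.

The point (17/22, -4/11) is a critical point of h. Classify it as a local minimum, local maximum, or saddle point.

The Hessian of h is constant: H = [[-8, -6], [-6, -10]].
det(H) = (-8)·(-10) − (-6)² = 44.
det(H) > 0 and tr(H) = -18 < 0, so H is negative definite and the point is a local maximum.

local maximum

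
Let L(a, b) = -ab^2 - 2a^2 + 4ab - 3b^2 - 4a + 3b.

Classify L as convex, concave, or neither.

neither

The term -ab^2 is cubic, so the Hessian is not constant.
∂²L/∂b² = -2a - 6, which takes both signs as a varies (negative for sufficiently large a). A diagonal entry of the Hessian changing sign means the Hessian is neither positive- nor negative-semidefinite on all of R^2.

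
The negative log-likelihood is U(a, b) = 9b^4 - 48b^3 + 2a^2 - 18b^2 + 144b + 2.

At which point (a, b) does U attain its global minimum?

(0, 4)

U(a,b) separates as P(a) + Q(b) + 2, so its minimum is min P + min Q + 2.
P'(a) = 4a vanishes at a ∈ {0}; Q'(b) = 36(b - 4)(b - 1)(b + 1) vanishes at b ∈ {-1, 1, 4}.
Local minima of P (where P''>0): P(0)=0. Local minima of Q: Q(-1)=-105, Q(4)=-480.
So the global minimum of U is P(0) + Q(4) + 2 = 0 − 480 + 2 = -478, attained at (0, 4).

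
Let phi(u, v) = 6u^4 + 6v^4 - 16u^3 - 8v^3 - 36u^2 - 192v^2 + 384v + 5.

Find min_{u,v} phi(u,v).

phi(u,v) separates as P(u) + Q(v) + 5, so its minimum is min P + min Q + 5.
P'(u) = 24u(u - 3)(u + 1) vanishes at u ∈ {-1, 0, 3}; Q'(v) = 24(v - 4)(v - 1)(v + 4) vanishes at v ∈ {-4, 1, 4}.
Local minima of P (where P''>0): P(-1)=-14, P(3)=-270. Local minima of Q: Q(-4)=-2560, Q(4)=-512.
So the global minimum of phi is P(3) + Q(-4) + 5 = -270 − 2560 + 5 = -2825, attained at (3, -4).

-2825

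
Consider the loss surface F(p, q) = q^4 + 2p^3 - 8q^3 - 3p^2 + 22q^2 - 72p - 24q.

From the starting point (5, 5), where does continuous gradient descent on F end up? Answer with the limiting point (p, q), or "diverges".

(4, 3)

F is separable, so gradient descent decouples: p follows -∂F/∂p, q follows -∂F/∂q.
∂F/∂p = 6(p - 4)(p + 3); at p=5 this is 48, so p decreases.
∂F/∂q = 4(q - 3)(q - 2)(q - 1); at q=5 this is 96, so q decreases.
p converges to its nearest critical value 4 (a local min of the p-part); q converges to 3. The iterate converges to (4, 3).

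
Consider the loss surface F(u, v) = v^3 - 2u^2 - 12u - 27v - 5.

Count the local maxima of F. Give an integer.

1

F separates as a function of u plus a function of v, so ∇F=0 decouples.
∂F/∂u = -4(u + 3) = 0 at u ∈ {-3}; ∂F/∂v = 3(v - 3)(v + 3) = 0 at v ∈ {-3, 3}.
The Hessian is diagonal: diag(F_uu, F_vv). Second derivatives: F_uu(-3)=-4; F_vv(-3)=-18, F_vv(3)=18.
Local maxima occur where both diagonal entries negative: (-3, -3). Count: 1.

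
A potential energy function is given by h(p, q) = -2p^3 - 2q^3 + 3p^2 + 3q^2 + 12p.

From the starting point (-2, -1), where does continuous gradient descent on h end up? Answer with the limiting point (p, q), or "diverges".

(-1, 0)

h is separable, so gradient descent decouples: p follows -∂h/∂p, q follows -∂h/∂q.
∂h/∂p = -6(p - 2)(p + 1); at p=-2 this is -24, so p increases.
∂h/∂q = -6q(q - 1); at q=-1 this is -12, so q increases.
p converges to its nearest critical value -1 (a local min of the p-part); q converges to 0. The iterate converges to (-1, 0).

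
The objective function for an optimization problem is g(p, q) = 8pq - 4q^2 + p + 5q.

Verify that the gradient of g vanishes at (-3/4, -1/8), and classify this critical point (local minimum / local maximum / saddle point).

∇g = (8q + 1, 8p - 8q + 5); substituting (-3/4, -1/8) gives ∇g = (0, 0), so (-3/4, -1/8) is indeed a critical point.
The Hessian of g is constant: H = [[0, 8], [8, -8]].
det(H) = 0·(-8) − 8² = -64.
Since det(H) < 0, H is indefinite and the critical point is a saddle point.

saddle point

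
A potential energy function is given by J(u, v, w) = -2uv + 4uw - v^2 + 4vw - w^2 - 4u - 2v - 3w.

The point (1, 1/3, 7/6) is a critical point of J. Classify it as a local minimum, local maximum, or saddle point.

The Hessian is constant: H = [[0, -2, 4], [-2, -2, 4], [4, 4, -2]].
Leading principal minors: Δ₁ = 0, Δ₂ = -4, Δ₃ = -24.
The minors fit neither the all-positive nor the alternating-sign pattern, so H is indefinite: a saddle point.

saddle point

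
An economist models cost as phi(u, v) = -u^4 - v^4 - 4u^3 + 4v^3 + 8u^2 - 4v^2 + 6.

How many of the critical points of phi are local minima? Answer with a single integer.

1

phi separates as a function of u plus a function of v, so ∇phi=0 decouples.
∂phi/∂u = -4u(u - 1)(u + 4) = 0 at u ∈ {-4, 0, 1}; ∂phi/∂v = -4v(v - 2)(v - 1) = 0 at v ∈ {0, 1, 2}.
The Hessian is diagonal: diag(phi_uu, phi_vv). Second derivatives: phi_uu(-4)=-80, phi_uu(0)=16, phi_uu(1)=-20; phi_vv(0)=-8, phi_vv(1)=4, phi_vv(2)=-8.
Local minima occur where both diagonal entries positive: (0, 1). Count: 1.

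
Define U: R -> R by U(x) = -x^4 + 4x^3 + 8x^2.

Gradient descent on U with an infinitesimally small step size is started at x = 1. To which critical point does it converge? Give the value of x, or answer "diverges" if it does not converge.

0

U'(x) = -4x(x - 4)(x + 1), so U'(1) = 24.
Gradient descent moves in the -U' direction, i.e. x is decreasing.
The nearest critical point in that direction is x = 0, where U'' = 16 > 0 (a local minimum). The iterate converges there.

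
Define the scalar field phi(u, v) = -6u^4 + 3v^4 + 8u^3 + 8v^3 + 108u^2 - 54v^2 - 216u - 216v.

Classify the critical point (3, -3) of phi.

The mixed partial ∂²phi/∂u∂v is 0, so the Hessian at any point is diag(phi_uu, phi_vv) = diag(24(-3u^2 + 2u + 9), 12(3v^2 + 4v - 9)).
At (3, -3): H = diag(-288, 72).
The eigenvalues have opposite signs, so H is indefinite: a saddle point.

saddle point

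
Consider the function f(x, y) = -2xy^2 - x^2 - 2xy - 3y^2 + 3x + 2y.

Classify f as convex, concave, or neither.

The term -2xy^2 is cubic, so the Hessian is not constant.
∂²f/∂y² = -4x - 6, which takes both signs as x varies (negative for sufficiently large x). A diagonal entry of the Hessian changing sign means the Hessian is neither positive- nor negative-semidefinite on all of R^2.

neither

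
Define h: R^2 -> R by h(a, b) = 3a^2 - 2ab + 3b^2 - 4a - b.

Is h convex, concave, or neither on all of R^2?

h is quadratic, so its Hessian is the constant matrix H = [[6, -2], [-2, 6]].
det(H) = 32, tr(H) = 12.
det(H) > 0 and tr(H) > 0, so H is positive definite everywhere: convex.

convex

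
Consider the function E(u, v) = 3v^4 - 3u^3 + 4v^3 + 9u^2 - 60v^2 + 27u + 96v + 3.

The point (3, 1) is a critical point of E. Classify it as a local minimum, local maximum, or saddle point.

The mixed partial ∂²E/∂u∂v is 0, so the Hessian at any point is diag(E_uu, E_vv) = diag(18(-u + 1), 12(3v^2 + 2v - 10)).
At (3, 1): H = diag(-36, -60).
Both eigenvalues are negative, so H is negative definite: a local maximum.

local maximum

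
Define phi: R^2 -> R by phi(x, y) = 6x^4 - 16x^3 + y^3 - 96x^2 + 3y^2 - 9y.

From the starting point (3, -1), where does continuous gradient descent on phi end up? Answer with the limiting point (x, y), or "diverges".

phi is separable, so gradient descent decouples: x follows -∂phi/∂x, y follows -∂phi/∂y.
∂phi/∂x = 24x(x - 4)(x + 2); at x=3 this is -360, so x increases.
∂phi/∂y = 3(y - 1)(y + 3); at y=-1 this is -12, so y increases.
x converges to its nearest critical value 4 (a local min of the x-part); y converges to 1. The iterate converges to (4, 1).

(4, 1)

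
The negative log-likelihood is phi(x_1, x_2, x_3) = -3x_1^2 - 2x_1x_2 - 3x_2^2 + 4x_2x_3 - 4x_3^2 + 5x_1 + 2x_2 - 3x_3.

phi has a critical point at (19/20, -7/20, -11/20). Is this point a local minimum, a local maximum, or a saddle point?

local maximum

The Hessian is constant: H = [[-6, -2, 0], [-2, -6, 4], [0, 4, -8]].
Leading principal minors: Δ₁ = -6, Δ₂ = 32, Δ₃ = -160.
The minors alternate sign starting negative (−, +, −), so H is negative definite: a local maximum.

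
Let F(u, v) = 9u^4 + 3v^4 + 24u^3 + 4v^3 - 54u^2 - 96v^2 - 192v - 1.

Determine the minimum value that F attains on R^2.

F(u,v) separates as P(u) + Q(v) − 1, so its minimum is min P + min Q − 1.
P'(u) = 36u(u - 1)(u + 3) vanishes at u ∈ {-3, 0, 1}; Q'(v) = 12(v - 4)(v + 1)(v + 4) vanishes at v ∈ {-4, -1, 4}.
Local minima of P (where P''>0): P(-3)=-405, P(1)=-21. Local minima of Q: Q(-4)=-256, Q(4)=-1280.
So the global minimum of F is P(-3) + Q(4) − 1 = -405 − 1280 − 1 = -1686, attained at (-3, 4).

-1686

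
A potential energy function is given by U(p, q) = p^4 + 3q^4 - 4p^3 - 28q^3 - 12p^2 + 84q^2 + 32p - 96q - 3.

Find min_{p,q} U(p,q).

U(p,q) separates as A(p) + B(q) − 3, so its minimum is min A + min B − 3.
A'(p) = 4(p - 4)(p - 1)(p + 2) vanishes at p ∈ {-2, 1, 4}; B'(q) = 12(q - 4)(q - 2)(q - 1) vanishes at q ∈ {1, 2, 4}.
Local minima of A (where A''>0): A(-2)=-64, A(4)=-64. Local minima of B: B(1)=-37, B(4)=-64.
So the global minimum of U is A(-2) + B(4) − 3 = -64 − 64 − 3 = -131, attained at (-2, 4).

-131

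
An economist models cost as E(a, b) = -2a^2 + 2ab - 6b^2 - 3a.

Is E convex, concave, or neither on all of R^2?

concave

E is quadratic, so its Hessian is the constant matrix H = [[-4, 2], [2, -12]].
det(H) = 44, tr(H) = -16.
det(H) > 0 and tr(H) < 0, so H is negative definite everywhere: concave.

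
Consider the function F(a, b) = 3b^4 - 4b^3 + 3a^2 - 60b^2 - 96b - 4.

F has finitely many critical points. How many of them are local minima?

F separates as a function of a plus a function of b, so ∇F=0 decouples.
∂F/∂a = 6a = 0 at a ∈ {0}; ∂F/∂b = 12(b - 4)(b + 1)(b + 2) = 0 at b ∈ {-2, -1, 4}.
The Hessian is diagonal: diag(F_aa, F_bb). Second derivatives: F_aa(0)=6; F_bb(-2)=72, F_bb(-1)=-60, F_bb(4)=360.
Local minima occur where both diagonal entries positive: (0, -2), (0, 4). Count: 2.

2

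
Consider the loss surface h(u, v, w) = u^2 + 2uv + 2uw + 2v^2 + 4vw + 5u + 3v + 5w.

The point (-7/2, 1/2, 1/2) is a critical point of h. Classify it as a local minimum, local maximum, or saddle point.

The Hessian is constant: H = [[2, 2, 2], [2, 4, 4], [2, 4, 0]].
Leading principal minors: Δ₁ = 2, Δ₂ = 4, Δ₃ = -16.
The minors fit neither the all-positive nor the alternating-sign pattern, so H is indefinite: a saddle point.

saddle point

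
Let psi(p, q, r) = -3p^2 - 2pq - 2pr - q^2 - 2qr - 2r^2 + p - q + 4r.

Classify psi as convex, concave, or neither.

psi is quadratic, so its Hessian is the constant matrix H = [[-6, -2, -2], [-2, -2, -2], [-2, -2, -4]].
Leading principal minors: -6, 8, -16.
Signs alternate −, +, − ⇒ H ≺ 0 ⇒ concave.

concave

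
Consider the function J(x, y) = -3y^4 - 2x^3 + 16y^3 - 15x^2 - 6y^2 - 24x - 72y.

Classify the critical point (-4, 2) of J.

local minimum

The mixed partial ∂²J/∂x∂y is 0, so the Hessian at any point is diag(J_xx, J_yy) = diag(-6(2x + 5), 12(-3y^2 + 8y - 1)).
At (-4, 2): H = diag(18, 36).
Both eigenvalues are positive, so H is positive definite: a local minimum.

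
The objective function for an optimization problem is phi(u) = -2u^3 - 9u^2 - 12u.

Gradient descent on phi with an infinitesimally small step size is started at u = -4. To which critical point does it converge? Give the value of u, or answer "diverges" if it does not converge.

phi'(u) = -6(u + 1)(u + 2), so phi'(-4) = -36.
Gradient descent moves in the -phi' direction, i.e. u is increasing.
The nearest critical point in that direction is u = -2, where phi'' = 6 > 0 (a local minimum). The iterate converges there.

-2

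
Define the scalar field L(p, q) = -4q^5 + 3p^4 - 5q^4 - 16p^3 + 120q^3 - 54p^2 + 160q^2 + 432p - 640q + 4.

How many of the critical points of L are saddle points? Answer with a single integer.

L separates as a function of p plus a function of q, so ∇L=0 decouples.
∂L/∂p = 12(p - 4)(p - 3)(p + 3) = 0 at p ∈ {-3, 3, 4}; ∂L/∂q = -20(q - 4)(q - 1)(q + 2)(q + 4) = 0 at q ∈ {-4, -2, 1, 4}.
The Hessian is diagonal: diag(L_pp, L_qq). Second derivatives: L_pp(-3)=504, L_pp(3)=-72, L_pp(4)=84; L_qq(-4)=1600, L_qq(-2)=-720, L_qq(1)=900, L_qq(4)=-2880.
Saddle points occur where the two diagonal entries have opposite signs: (-3, -2), (-3, 4), (3, -4), (3, 1), (4, -2), (4, 4). Count: 6.

6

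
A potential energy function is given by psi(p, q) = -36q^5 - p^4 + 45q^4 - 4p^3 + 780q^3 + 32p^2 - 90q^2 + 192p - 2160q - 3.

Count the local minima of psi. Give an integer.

2

psi separates as a function of p plus a function of q, so ∇psi=0 decouples.
∂psi/∂p = -4(p - 4)(p + 3)(p + 4) = 0 at p ∈ {-4, -3, 4}; ∂psi/∂q = -180(q - 4)(q - 1)(q + 1)(q + 3) = 0 at q ∈ {-3, -1, 1, 4}.
The Hessian is diagonal: diag(psi_pp, psi_qq). Second derivatives: psi_pp(-4)=-32, psi_pp(-3)=28, psi_pp(4)=-224; psi_qq(-3)=10080, psi_qq(-1)=-3600, psi_qq(1)=4320, psi_qq(4)=-18900.
Local minima occur where both diagonal entries positive: (-3, -3), (-3, 1). Count: 2.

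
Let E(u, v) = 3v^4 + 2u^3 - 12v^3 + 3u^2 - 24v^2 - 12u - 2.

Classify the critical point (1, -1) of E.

The mixed partial ∂²E/∂u∂v is 0, so the Hessian at any point is diag(E_uu, E_vv) = diag(6(2u + 1), 12(3v^2 - 6v - 4)).
At (1, -1): H = diag(18, 60).
Both eigenvalues are positive, so H is positive definite: a local minimum.

local minimum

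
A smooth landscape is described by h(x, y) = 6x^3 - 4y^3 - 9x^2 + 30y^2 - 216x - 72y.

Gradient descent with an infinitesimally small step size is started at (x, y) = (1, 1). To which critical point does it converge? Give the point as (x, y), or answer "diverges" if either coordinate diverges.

h is separable, so gradient descent decouples: x follows -∂h/∂x, y follows -∂h/∂y.
∂h/∂x = 18(x - 4)(x + 3); at x=1 this is -216, so x increases.
∂h/∂y = -12(y - 3)(y - 2); at y=1 this is -24, so y increases.
x converges to its nearest critical value 4 (a local min of the x-part); y converges to 2. The iterate converges to (4, 2).

(4, 2)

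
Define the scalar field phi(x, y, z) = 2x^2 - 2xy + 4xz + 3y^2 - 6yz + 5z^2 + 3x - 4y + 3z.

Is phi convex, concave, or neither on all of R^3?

phi is quadratic, so its Hessian is the constant matrix H = [[4, -2, 4], [-2, 6, -6], [4, -6, 10]].
Leading principal minors: 4, 20, 56.
All positive ⇒ H ≻ 0 ⇒ convex.

convex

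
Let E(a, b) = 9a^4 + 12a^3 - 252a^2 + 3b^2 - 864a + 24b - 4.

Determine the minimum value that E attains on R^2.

E(a,b) separates as P(a) + Q(b) − 4, so its minimum is min P + min Q − 4.
P'(a) = 36(a - 4)(a + 2)(a + 3) vanishes at a ∈ {-3, -2, 4}; Q'(b) = 6b + 24 vanishes at b ∈ {-4}.
Local minima of P (where P''>0): P(-3)=729, P(4)=-4416. Local minima of Q: Q(-4)=-48.
So the global minimum of E is P(4) + Q(-4) − 4 = -4416 − 48 − 4 = -4468, attained at (4, -4).

-4468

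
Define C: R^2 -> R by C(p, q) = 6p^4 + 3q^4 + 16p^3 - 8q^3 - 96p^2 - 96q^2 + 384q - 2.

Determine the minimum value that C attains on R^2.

-2818

C(p,q) separates as A(p) + B(q) − 2, so its minimum is min A + min B − 2.
A'(p) = 24p(p - 2)(p + 4) vanishes at p ∈ {-4, 0, 2}; B'(q) = 12(q - 4)(q - 2)(q + 4) vanishes at q ∈ {-4, 2, 4}.
Local minima of A (where A''>0): A(-4)=-1024, A(2)=-160. Local minima of B: B(-4)=-1792, B(4)=256.
So the global minimum of C is A(-4) + B(-4) − 2 = -1024 − 1792 − 2 = -2818, attained at (-4, -4).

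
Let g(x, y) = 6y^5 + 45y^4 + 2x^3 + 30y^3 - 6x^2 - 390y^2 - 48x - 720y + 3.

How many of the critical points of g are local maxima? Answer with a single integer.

2

g separates as a function of x plus a function of y, so ∇g=0 decouples.
∂g/∂x = 6(x - 4)(x + 2) = 0 at x ∈ {-2, 4}; ∂g/∂y = 30(y - 2)(y + 1)(y + 3)(y + 4) = 0 at y ∈ {-4, -3, -1, 2}.
The Hessian is diagonal: diag(g_xx, g_yy). Second derivatives: g_xx(-2)=-36, g_xx(4)=36; g_yy(-4)=-540, g_yy(-3)=300, g_yy(-1)=-540, g_yy(2)=2700.
Local maxima occur where both diagonal entries negative: (-2, -4), (-2, -1). Count: 2.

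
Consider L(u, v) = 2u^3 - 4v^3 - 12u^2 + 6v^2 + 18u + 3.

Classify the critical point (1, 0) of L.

saddle point

The mixed partial ∂²L/∂u∂v is 0, so the Hessian at any point is diag(L_uu, L_vv) = diag(12(u - 2), 12(-2v + 1)).
At (1, 0): H = diag(-12, 12).
The eigenvalues have opposite signs, so H is indefinite: a saddle point.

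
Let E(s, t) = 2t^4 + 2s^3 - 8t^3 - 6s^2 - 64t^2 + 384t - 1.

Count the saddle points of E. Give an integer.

3

E separates as a function of s plus a function of t, so ∇E=0 decouples.
∂E/∂s = 6s(s - 2) = 0 at s ∈ {0, 2}; ∂E/∂t = 8(t - 4)(t - 3)(t + 4) = 0 at t ∈ {-4, 3, 4}.
The Hessian is diagonal: diag(E_ss, E_tt). Second derivatives: E_ss(0)=-12, E_ss(2)=12; E_tt(-4)=448, E_tt(3)=-56, E_tt(4)=64.
Saddle points occur where the two diagonal entries have opposite signs: (0, -4), (0, 4), (2, 3). Count: 3.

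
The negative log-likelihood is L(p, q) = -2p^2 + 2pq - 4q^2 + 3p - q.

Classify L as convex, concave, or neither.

L is quadratic, so its Hessian is the constant matrix H = [[-4, 2], [2, -8]].
det(H) = 28, tr(H) = -12.
det(H) > 0 and tr(H) < 0, so H is negative definite everywhere: concave.

concave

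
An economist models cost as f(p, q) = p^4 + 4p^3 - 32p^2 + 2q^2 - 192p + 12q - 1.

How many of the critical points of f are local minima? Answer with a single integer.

f separates as a function of p plus a function of q, so ∇f=0 decouples.
∂f/∂p = 4(p - 4)(p + 3)(p + 4) = 0 at p ∈ {-4, -3, 4}; ∂f/∂q = 4(q + 3) = 0 at q ∈ {-3}.
The Hessian is diagonal: diag(f_pp, f_qq). Second derivatives: f_pp(-4)=32, f_pp(-3)=-28, f_pp(4)=224; f_qq(-3)=4.
Local minima occur where both diagonal entries positive: (-4, -3), (4, -3). Count: 2.

2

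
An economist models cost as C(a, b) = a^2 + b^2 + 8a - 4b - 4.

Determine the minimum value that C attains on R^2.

-24

C(a,b) separates as P(a) + Q(b) − 4, so its minimum is min P + min Q − 4.
P'(a) = 2a + 8 vanishes at a ∈ {-4}; Q'(b) = 2b - 4 vanishes at b ∈ {2}.
Local minima of P (where P''>0): P(-4)=-16. Local minima of Q: Q(2)=-4.
So the global minimum of C is P(-4) + Q(2) − 4 = -16 − 4 − 4 = -24, attained at (-4, 2).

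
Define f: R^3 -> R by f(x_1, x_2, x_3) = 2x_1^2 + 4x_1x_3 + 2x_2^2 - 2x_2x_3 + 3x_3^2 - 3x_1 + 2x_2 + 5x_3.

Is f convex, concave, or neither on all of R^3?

convex

f is quadratic, so its Hessian is the constant matrix H = [[4, 0, 4], [0, 4, -2], [4, -2, 6]].
Leading principal minors: 4, 16, 16.
All positive ⇒ H ≻ 0 ⇒ convex.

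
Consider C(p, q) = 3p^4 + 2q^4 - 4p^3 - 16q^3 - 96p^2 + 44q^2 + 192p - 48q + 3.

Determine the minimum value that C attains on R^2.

C(p,q) separates as A(p) + B(q) + 3, so its minimum is min A + min B + 3.
A'(p) = 12(p - 4)(p - 1)(p + 4) vanishes at p ∈ {-4, 1, 4}; B'(q) = 8(q - 3)(q - 2)(q - 1) vanishes at q ∈ {1, 2, 3}.
Local minima of A (where A''>0): A(-4)=-1280, A(4)=-256. Local minima of B: B(1)=-18, B(3)=-18.
So the global minimum of C is A(-4) + B(1) + 3 = -1280 − 18 + 3 = -1295, attained at (-4, 1).

-1295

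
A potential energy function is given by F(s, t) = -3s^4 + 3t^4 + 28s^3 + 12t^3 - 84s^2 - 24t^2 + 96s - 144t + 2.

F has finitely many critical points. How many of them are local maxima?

2

F separates as a function of s plus a function of t, so ∇F=0 decouples.
∂F/∂s = -12(s - 4)(s - 2)(s - 1) = 0 at s ∈ {1, 2, 4}; ∂F/∂t = 12(t - 2)(t + 2)(t + 3) = 0 at t ∈ {-3, -2, 2}.
The Hessian is diagonal: diag(F_ss, F_tt). Second derivatives: F_ss(1)=-36, F_ss(2)=24, F_ss(4)=-72; F_tt(-3)=60, F_tt(-2)=-48, F_tt(2)=240.
Local maxima occur where both diagonal entries negative: (1, -2), (4, -2). Count: 2.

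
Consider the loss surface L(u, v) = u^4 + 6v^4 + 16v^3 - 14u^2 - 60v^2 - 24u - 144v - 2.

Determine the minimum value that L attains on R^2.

L(u,v) separates as P(u) + Q(v) − 2, so its minimum is min P + min Q − 2.
P'(u) = 4(u - 3)(u + 1)(u + 2) vanishes at u ∈ {-2, -1, 3}; Q'(v) = 24(v - 2)(v + 1)(v + 3) vanishes at v ∈ {-3, -1, 2}.
Local minima of P (where P''>0): P(-2)=8, P(3)=-117. Local minima of Q: Q(-3)=-54, Q(2)=-304.
So the global minimum of L is P(3) + Q(2) − 2 = -117 − 304 − 2 = -423, attained at (3, 2).

-423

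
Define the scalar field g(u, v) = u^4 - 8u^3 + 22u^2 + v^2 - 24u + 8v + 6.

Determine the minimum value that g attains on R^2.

-19

g(u,v) separates as P(u) + Q(v) + 6, so its minimum is min P + min Q + 6.
P'(u) = 4(u - 3)(u - 2)(u - 1) vanishes at u ∈ {1, 2, 3}; Q'(v) = 2v + 8 vanishes at v ∈ {-4}.
Local minima of P (where P''>0): P(1)=-9, P(3)=-9. Local minima of Q: Q(-4)=-16.
So the global minimum of g is P(1) + Q(-4) + 6 = -9 − 16 + 6 = -19, attained at (1, -4).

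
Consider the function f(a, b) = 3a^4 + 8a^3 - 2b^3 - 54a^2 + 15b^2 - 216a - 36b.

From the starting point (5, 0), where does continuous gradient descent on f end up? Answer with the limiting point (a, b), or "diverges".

f is separable, so gradient descent decouples: a follows -∂f/∂a, b follows -∂f/∂b.
∂f/∂a = 12(a - 3)(a + 2)(a + 3); at a=5 this is 1344, so a decreases.
∂f/∂b = -6(b - 3)(b - 2); at b=0 this is -36, so b increases.
a converges to its nearest critical value 3 (a local min of the a-part); b converges to 2. The iterate converges to (3, 2).

(3, 2)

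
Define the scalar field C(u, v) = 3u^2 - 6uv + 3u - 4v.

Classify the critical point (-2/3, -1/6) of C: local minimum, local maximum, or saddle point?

saddle point

The Hessian of C is constant: H = [[6, -6], [-6, 0]].
det(H) = 6·0 − (-6)² = -36.
Since det(H) < 0, H is indefinite and the critical point is a saddle point.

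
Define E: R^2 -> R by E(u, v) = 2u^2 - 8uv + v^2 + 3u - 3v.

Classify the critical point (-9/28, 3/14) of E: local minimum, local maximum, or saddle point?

The Hessian of E is constant: H = [[4, -8], [-8, 2]].
det(H) = 4·2 − (-8)² = -56.
Since det(H) < 0, H is indefinite and the critical point is a saddle point.

saddle point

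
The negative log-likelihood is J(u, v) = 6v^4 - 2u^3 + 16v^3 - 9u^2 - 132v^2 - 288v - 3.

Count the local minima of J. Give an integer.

2

J separates as a function of u plus a function of v, so ∇J=0 decouples.
∂J/∂u = -6u(u + 3) = 0 at u ∈ {-3, 0}; ∂J/∂v = 24(v - 3)(v + 1)(v + 4) = 0 at v ∈ {-4, -1, 3}.
The Hessian is diagonal: diag(J_uu, J_vv). Second derivatives: J_uu(-3)=18, J_uu(0)=-18; J_vv(-4)=504, J_vv(-1)=-288, J_vv(3)=672.
Local minima occur where both diagonal entries positive: (-3, -4), (-3, 3). Count: 2.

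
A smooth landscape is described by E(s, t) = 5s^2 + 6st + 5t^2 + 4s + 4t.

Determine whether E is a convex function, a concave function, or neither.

convex

E is quadratic, so its Hessian is the constant matrix H = [[10, 6], [6, 10]].
det(H) = 64, tr(H) = 20.
det(H) > 0 and tr(H) > 0, so H is positive definite everywhere: convex.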